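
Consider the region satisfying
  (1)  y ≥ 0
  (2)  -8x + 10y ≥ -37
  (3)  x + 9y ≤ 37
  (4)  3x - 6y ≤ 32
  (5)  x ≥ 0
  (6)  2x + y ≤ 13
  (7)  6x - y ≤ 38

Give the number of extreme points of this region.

Pairwise boundary intersections that survive every other constraint:
  (37/8, 0)
  (0, 0)
  (167/28, 15/14)
  (0, 37/9)
  (80/17, 61/17)

5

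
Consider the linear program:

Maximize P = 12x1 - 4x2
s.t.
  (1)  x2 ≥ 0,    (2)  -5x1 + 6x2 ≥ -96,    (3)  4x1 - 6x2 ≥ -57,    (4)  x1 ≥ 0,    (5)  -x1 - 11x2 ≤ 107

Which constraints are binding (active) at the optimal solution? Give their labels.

(2) and (3)

Feasible corners and P = 12x1 - 4x2:
  (96/5, 0) → P = 1152/5
  (0, 0) → P = 0
  (153, 223/2) → P = 1390
  (0, 19/2) → P = -38

The maximum is at (153, 223/2). Substituting into each constraint, equality holds for (2) and (3); the remaining constraints have slack.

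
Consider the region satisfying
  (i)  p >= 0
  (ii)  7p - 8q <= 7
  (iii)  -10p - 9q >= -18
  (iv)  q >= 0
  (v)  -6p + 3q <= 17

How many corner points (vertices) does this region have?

4

Pairwise boundary intersections that survive every other constraint:
  (0, 2)
  (0, 0)
  (207/143, 56/143)
  (1, 0)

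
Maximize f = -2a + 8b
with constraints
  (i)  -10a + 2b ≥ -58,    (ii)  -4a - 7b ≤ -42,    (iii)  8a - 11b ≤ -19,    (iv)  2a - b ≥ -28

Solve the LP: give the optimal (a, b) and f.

a = 19, b = 66, maximum f = 490

The binding constraints are -10a + 2b = -58 and 2a - b = -28.
Solving simultaneously gives a = 19, b = 66.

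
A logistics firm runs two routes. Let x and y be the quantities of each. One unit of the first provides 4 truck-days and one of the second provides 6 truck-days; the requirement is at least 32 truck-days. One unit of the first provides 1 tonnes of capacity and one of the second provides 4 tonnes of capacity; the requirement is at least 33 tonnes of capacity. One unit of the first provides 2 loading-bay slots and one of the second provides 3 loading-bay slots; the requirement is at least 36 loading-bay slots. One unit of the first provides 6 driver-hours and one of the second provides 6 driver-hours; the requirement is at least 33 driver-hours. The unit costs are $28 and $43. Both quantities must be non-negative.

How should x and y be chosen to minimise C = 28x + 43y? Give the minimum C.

Vertices and C = 28x + 43y:
  (0, 12) → C = 516
  (33, 0) → C = 924
  (9, 6) → C = 510
The feasible region is unbounded (it extends along (0, 1), (1, 0)), but C strictly increases along every unbounded feasible direction, so there is no improving ray and the minimum is attained at a vertex.

At the optimal vertex, x + 4y = 33 and 2x + 3y = 36.
Solving simultaneously gives x = 9, y = 6.

x = 9, y = 6, minimum C = 510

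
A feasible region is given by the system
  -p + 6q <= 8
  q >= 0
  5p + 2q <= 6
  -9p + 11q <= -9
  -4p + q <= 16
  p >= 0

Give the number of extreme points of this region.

3

The feasible vertices (each the meet of two boundaries and inside every other half-plane) are:
  (6/5, 0)
  (1, 0)
  (84/73, 9/73)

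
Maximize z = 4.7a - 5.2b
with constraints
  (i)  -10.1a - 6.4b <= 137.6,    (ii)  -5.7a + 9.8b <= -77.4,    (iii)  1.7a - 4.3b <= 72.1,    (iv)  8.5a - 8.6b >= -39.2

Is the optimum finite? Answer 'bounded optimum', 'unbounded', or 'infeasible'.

From the feasible point (-42656/6773, -78303/6773), moving in the direction (4.3, 1.7) keeps every constraint satisfied while z increases without bound.

unbounded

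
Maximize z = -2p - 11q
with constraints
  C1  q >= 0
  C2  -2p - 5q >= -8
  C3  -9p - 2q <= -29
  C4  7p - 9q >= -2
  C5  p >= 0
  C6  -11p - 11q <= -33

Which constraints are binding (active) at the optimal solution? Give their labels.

Corner points and z = -2p - 11q:
  (4, 0) → z = -8
  (29/9, 0) → z = -58/9
  (129/41, 14/41) → z = -412/41

The maximum is at (29/9, 0). Substituting into each constraint, equality holds for C1 and C3; the remaining constraints have slack.

C1 and C3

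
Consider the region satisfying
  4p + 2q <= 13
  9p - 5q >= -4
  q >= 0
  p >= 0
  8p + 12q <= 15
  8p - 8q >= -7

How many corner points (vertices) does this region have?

The feasible vertices (each the meet of two boundaries and inside every other half-plane) are:
  (0, 4/5)
  (3/32, 31/32)
  (0, 0)
  (15/8, 0)
  (9/40, 11/10)

5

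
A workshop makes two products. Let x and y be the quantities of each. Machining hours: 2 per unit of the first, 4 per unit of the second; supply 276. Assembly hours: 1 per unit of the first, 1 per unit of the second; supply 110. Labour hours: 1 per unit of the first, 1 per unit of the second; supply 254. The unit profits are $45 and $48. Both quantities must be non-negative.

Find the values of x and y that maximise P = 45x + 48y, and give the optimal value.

x = 82, y = 28, maximum P = 5034

Corner points and P = 45x + 48y:
  (0, 0) → P = 0
  (0, 69) → P = 3312
  (110, 0) → P = 4950
  (82, 28) → P = 5034

The binding constraints are 2x + 4y = 276 and x + y = 110.
Solving simultaneously gives x = 82, y = 28.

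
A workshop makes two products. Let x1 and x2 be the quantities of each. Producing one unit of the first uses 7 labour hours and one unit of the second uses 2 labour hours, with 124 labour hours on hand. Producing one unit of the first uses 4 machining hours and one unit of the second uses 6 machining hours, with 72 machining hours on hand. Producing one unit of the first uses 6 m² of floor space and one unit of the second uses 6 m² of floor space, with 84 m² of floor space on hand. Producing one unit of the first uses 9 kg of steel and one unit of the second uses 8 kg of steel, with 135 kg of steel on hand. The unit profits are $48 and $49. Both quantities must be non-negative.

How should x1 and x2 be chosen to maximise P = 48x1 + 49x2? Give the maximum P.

Feasible corners and P = 48x1 + 49x2:
  (0, 0) → P = 0
  (0, 12) → P = 588
  (14, 0) → P = 672
  (6, 8) → P = 680

At the optimal vertex, 4x1 + 6x2 = 72 and 6x1 + 6x2 = 84.
Solving simultaneously gives x1 = 6, x2 = 8.

x1 = 6, x2 = 8, maximum P = 680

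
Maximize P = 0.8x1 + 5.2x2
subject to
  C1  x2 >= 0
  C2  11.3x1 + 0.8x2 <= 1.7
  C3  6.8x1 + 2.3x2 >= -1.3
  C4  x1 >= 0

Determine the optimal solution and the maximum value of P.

x1 = 0, x2 = 2.125, maximum P = 11.05

The binding constraints are 11.3x1 + 0.8x2 = 1.7 and x1 = 0.
Solving simultaneously gives x1 = 0, x2 = 17/8.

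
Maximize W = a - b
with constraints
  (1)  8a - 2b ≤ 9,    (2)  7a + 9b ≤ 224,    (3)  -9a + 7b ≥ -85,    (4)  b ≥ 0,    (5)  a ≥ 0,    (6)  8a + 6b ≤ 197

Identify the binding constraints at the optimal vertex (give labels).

Feasible corners and W = a - b:
  (529/86, 1729/86) → W = -600/43
  (9/8, 0) → W = 9/8
  (0, 224/9) → W = -224/9
  (0, 0) → W = 0

The maximum is at (9/8, 0). Substituting into each constraint, equality holds for (1) and (4); the remaining constraints have slack.

(1) and (4)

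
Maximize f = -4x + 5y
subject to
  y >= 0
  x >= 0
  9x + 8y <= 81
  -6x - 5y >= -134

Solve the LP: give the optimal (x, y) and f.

Feasible corners and f = -4x + 5y:
  (0, 0) → f = 0
  (9, 0) → f = -36
  (0, 81/8) → f = 405/8

The binding constraints are x = 0 and 9x + 8y = 81.
Solving simultaneously gives x = 0, y = 81/8.

x = 0, y = 81/8, maximum f = 405/8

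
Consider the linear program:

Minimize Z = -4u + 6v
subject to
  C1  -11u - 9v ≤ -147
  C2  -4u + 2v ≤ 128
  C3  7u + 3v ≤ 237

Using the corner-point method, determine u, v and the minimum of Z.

Extreme points and Z = -4u + 6v:
  (-429/29, 998/29) → Z = 7704/29
  (282/5, -263/5) → Z = -2706/5
  (45/13, 922/13) → Z = 5352/13

At the optimal vertex, -11u - 9v = -147 and 7u + 3v = 237.
Solving simultaneously gives u = 282/5, v = -263/5.

u = 282/5, v = -263/5, minimum Z = -2706/5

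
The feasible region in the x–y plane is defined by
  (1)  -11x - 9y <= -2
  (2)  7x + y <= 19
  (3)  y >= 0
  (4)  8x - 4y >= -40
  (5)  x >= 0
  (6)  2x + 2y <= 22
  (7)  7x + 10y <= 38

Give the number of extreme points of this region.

Intersecting each pair of boundary lines and keeping only the points that satisfy every inequality leaves:
  (2/11, 0)
  (0, 2/9)
  (19/7, 0)
  (152/63, 19/9)
  (0, 19/5)

5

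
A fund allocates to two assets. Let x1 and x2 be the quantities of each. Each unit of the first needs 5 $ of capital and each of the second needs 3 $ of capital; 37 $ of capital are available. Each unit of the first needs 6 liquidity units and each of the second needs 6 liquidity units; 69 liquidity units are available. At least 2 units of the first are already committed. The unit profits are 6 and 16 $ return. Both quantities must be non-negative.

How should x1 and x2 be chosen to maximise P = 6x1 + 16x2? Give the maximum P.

x1 = 2, x2 = 9, maximum P = 156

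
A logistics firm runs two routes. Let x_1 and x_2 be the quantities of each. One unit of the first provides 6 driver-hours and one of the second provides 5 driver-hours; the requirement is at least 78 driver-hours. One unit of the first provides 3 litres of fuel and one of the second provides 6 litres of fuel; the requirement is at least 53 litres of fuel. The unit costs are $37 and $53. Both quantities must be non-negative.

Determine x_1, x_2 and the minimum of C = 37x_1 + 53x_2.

Vertices and C = 37x_1 + 53x_2:
  (0, 78/5) → C = 4134/5
  (53/3, 0) → C = 1961/3
  (29/3, 4) → C = 1709/3
The feasible region is unbounded (it extends along (0, 1), (1, 0)), but C strictly increases along every unbounded feasible direction, so there is no improving ray and the minimum is attained at a vertex.

The optimum lies where 6x_1 + 5x_2 = 78 and 3x_1 + 6x_2 = 53.
Solving simultaneously gives x_1 = 29/3, x_2 = 4.

x_1 = 29/3, x_2 = 4, minimum C = 1709/3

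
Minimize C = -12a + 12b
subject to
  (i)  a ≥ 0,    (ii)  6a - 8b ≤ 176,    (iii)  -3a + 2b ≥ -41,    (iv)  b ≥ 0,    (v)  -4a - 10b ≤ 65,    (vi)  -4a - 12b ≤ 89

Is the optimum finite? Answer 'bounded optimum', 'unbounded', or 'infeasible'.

bounded optimum

Corner points and C = -12a + 12b:
  (0, 0) → C = 0
  (41/3, 0) → C = -164
The feasible region has finitely many vertices and no improving ray; the minimum is -164 at (41/3, 0).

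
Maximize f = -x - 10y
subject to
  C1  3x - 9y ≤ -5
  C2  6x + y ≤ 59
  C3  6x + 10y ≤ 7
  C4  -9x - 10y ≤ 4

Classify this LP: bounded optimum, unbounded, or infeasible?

bounded optimum

Vertices and f = -x - 10y:
  (13/84, 17/28) → f = -523/84
  (-86/111, 11/37) → f = -244/111
  (-11/3, 29/10) → f = -76/3
The feasible region has finitely many vertices and no improving ray; the maximum is -244/111 at (-86/111, 11/37).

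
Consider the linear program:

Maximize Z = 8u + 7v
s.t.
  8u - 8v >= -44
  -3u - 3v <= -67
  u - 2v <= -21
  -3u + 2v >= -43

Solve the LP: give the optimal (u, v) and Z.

u = 54, v = 119/2, maximum Z = 1697/2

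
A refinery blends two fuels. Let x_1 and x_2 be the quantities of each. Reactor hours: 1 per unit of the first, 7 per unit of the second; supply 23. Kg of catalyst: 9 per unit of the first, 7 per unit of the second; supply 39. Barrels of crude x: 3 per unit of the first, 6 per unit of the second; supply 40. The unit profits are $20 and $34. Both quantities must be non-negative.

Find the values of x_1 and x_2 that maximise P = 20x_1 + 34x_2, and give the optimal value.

x_1 = 2, x_2 = 3, maximum P = 142

Vertices and P = 20x_1 + 34x_2:
  (0, 0) → P = 0
  (0, 23/7) → P = 782/7
  (13/3, 0) → P = 260/3
  (2, 3) → P = 142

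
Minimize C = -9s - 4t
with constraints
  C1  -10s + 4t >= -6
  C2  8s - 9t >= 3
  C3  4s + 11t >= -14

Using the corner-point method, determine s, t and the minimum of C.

Extreme points and C = -9s - 4t:
  (21/29, 9/29) → C = -225/29
  (5/63, -82/63) → C = 283/63
  (-3/4, -1) → C = 43/4

s = 21/29, t = 9/29, minimum C = -225/29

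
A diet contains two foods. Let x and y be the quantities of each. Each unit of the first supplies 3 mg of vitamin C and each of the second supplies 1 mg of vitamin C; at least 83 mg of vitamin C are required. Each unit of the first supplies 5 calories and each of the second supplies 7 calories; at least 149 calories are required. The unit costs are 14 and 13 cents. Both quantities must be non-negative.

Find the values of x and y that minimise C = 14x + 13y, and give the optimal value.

x = 27, y = 2, minimum C = 404

Feasible corners and C = 14x + 13y:
  (0, 83) → C = 1079
  (149/5, 0) → C = 2086/5
  (27, 2) → C = 404
The feasible region is unbounded (it extends along (0, 1), (1, 0)), but C strictly increases along every unbounded feasible direction, so there is no improving ray and the minimum is attained at a vertex.

At the optimal vertex, 3x + y = 83 and 5x + 7y = 149.
Solving simultaneously gives x = 27, y = 2.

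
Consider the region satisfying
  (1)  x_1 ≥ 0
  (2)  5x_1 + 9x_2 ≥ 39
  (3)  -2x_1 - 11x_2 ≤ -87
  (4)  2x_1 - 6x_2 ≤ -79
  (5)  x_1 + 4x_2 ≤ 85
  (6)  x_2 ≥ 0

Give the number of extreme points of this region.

3

Intersecting each pair of boundary lines and keeping only the points that satisfy every inequality leaves:
  (0, 79/6)
  (0, 85/4)
  (97/7, 249/14)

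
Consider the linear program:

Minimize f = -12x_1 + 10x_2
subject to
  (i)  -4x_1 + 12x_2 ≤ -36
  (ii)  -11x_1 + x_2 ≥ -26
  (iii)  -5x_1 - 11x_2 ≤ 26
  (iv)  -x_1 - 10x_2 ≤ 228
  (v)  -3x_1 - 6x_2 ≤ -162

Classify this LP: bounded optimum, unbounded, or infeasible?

infeasible

The boundaries -4x_1 + 12x_2 = -36 and -11x_1 + x_2 = -26 meet at (69/32, -73/32), but that point violates -3x_1 - 6x_2 ≤ -162. Every candidate vertex is excluded by some other constraint, so the feasible region is empty.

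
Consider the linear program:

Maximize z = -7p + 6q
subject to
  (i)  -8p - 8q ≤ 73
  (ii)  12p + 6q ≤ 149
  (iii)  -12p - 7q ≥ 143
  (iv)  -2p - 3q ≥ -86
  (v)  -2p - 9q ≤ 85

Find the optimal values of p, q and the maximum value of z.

p = -907/8, q = 417/4, maximum z = 11353/8

Feasible corners and z = -7p + 6q:
  (-633/40, 67/10) → z = 6039/40
  (-907/8, 417/4) → z = 11353/8
  (-1031/22, 659/11) → z = 1375/2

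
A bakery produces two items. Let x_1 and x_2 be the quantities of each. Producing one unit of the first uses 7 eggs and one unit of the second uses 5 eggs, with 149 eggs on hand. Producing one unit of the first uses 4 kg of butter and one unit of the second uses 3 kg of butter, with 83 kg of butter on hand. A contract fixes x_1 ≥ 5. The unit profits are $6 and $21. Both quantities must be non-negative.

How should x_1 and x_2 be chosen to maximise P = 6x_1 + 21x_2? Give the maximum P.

x_1 = 5, x_2 = 21, maximum P = 471

Vertices and P = 6x_1 + 21x_2:
  (83/4, 0) → P = 249/2
  (5, 0) → P = 30
  (5, 21) → P = 471

At the optimal vertex, 4x_1 + 3x_2 = 83 and x_1 = 5.
Solving simultaneously gives x_1 = 5, x_2 = 21.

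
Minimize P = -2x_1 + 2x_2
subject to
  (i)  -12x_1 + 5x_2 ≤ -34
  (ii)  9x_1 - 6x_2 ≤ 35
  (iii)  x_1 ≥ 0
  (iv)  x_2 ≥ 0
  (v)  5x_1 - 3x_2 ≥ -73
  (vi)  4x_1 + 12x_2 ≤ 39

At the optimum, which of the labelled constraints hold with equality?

Extreme points and P = -2x_1 + 2x_2:
  (17/6, 0) → P = -17/3
  (603/164, 83/41) → P = -271/82
  (35/9, 0) → P = -70/9
  (109/22, 211/132) → P = -443/66

The minimum is at (35/9, 0). Substituting into each constraint, equality holds for (ii) and (iv); the remaining constraints have slack.

(ii) and (iv)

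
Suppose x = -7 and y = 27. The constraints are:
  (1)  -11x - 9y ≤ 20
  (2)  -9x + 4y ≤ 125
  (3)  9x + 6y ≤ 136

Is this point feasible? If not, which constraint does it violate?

Constraint (2): -9x + 4y = 171, which is not ≤ 125. All other constraints are satisfied.

not feasible — violates (2)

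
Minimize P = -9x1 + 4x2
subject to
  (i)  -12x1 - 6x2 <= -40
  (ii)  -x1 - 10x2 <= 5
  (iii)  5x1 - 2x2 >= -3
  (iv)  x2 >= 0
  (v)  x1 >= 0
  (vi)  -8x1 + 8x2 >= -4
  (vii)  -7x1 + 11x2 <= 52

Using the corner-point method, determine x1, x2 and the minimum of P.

Extreme points and P = -9x1 + 4x2:
  (31/27, 118/27) → P = 193/27
  (43/18, 17/9) → P = -251/18
  (71/41, 239/41) → P = 317/41
  (115/8, 111/8) → P = -591/8

x1 = 115/8, x2 = 111/8, minimum P = -591/8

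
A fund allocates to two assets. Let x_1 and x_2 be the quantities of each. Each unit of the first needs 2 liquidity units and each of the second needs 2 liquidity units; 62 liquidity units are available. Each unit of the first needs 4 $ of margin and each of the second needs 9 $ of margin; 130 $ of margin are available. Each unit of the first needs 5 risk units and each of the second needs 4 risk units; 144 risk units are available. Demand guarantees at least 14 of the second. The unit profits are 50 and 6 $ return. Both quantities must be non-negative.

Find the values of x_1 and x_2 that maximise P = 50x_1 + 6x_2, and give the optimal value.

x_1 = 1, x_2 = 14, maximum P = 134

The binding constraints are 4x_1 + 9x_2 = 130 and x_2 = 14.
Solving simultaneously gives x_1 = 1, x_2 = 14.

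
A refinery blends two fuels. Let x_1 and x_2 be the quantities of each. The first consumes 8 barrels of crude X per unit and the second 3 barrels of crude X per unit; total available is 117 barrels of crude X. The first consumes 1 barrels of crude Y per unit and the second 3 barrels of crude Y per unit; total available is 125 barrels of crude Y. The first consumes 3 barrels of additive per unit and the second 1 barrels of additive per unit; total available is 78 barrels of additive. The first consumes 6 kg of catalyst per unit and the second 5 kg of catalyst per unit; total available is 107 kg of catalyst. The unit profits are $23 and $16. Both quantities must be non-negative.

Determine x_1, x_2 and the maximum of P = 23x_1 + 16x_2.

x_1 = 12, x_2 = 7, maximum P = 388

Extreme points and P = 23x_1 + 16x_2:
  (0, 0) → P = 0
  (0, 107/5) → P = 1712/5
  (117/8, 0) → P = 2691/8
  (12, 7) → P = 388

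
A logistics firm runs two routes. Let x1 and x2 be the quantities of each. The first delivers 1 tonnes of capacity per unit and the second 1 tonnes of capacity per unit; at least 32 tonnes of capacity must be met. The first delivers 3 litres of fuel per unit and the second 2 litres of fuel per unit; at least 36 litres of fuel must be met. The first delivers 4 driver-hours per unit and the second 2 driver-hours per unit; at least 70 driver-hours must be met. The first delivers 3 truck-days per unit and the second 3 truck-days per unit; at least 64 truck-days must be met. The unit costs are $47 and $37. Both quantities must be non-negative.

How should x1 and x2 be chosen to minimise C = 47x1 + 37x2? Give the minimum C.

Corner points and C = 47x1 + 37x2:
  (0, 35) → C = 1295
  (32, 0) → C = 1504
  (3, 29) → C = 1214
The feasible region is unbounded (it extends along (0, 1), (1, 0)), but C strictly increases along every unbounded feasible direction, so there is no improving ray and the minimum is attained at a vertex.

At the optimal vertex, x1 + x2 = 32 and 4x1 + 2x2 = 70.
Solving simultaneously gives x1 = 3, x2 = 29.

x1 = 3, x2 = 29, minimum C = 1214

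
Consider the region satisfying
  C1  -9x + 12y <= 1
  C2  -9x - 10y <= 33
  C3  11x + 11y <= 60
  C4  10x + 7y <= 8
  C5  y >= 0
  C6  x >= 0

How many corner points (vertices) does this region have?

4

The feasible vertices (each the meet of two boundaries and inside every other half-plane) are:
  (89/183, 82/183)
  (0, 1/12)
  (4/5, 0)
  (0, 0)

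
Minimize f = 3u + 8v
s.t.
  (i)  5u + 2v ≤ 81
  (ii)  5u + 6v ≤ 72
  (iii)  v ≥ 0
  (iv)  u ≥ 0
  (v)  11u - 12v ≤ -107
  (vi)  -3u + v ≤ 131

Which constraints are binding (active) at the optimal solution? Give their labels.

Extreme points and f = 3u + 8v:
  (0, 12) → f = 96
  (37/21, 1327/126) → f = 5641/63
  (0, 107/12) → f = 214/3

The minimum is at (0, 107/12). Substituting into each constraint, equality holds for (iv) and (v); the remaining constraints have slack.

(iv) and (v)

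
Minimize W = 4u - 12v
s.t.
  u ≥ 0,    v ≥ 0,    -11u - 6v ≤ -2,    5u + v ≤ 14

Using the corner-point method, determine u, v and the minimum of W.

u = 0, v = 14, minimum W = -168

The binding constraints are u = 0 and 5u + v = 14.
Solving simultaneously gives u = 0, v = 14.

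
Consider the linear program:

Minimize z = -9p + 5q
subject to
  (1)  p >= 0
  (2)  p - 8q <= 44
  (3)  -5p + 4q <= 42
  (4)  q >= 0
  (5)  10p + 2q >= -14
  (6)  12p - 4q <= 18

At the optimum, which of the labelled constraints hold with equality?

(4) and (6)

Vertices and z = -9p + 5q:
  (0, 21/2) → z = 105/2
  (0, 0) → z = 0
  (60/7, 297/14) → z = 405/14
  (3/2, 0) → z = -27/2

The minimum is at (3/2, 0). Substituting into each constraint, equality holds for (4) and (6); the remaining constraints have slack.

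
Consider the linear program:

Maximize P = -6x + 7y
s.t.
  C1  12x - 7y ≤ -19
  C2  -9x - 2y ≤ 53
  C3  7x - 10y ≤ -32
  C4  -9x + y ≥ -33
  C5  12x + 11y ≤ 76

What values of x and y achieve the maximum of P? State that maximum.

Vertices and P = -6x + 7y:
  (34/71, 251/71) → P = 1553/71
  (323/216, 95/18) → P = 1007/36
  (-297/52, -83/104) → P = 2983/104
  (-49/5, 88/5) → P = 182

x = -49/5, y = 88/5, maximum P = 182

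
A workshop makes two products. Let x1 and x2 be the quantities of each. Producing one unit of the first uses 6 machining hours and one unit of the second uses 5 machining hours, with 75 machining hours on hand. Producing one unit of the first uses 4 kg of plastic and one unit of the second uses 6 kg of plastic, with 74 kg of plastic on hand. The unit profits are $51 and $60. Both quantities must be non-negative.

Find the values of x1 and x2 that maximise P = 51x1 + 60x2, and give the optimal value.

Extreme points and P = 51x1 + 60x2:
  (0, 0) → P = 0
  (0, 37/3) → P = 740
  (25/2, 0) → P = 1275/2
  (5, 9) → P = 795

x1 = 5, x2 = 9, maximum P = 795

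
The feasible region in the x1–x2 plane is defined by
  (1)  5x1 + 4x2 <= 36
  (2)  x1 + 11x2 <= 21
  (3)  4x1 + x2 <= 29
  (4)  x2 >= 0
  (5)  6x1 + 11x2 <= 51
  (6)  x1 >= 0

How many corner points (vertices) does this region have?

5

Intersecting each pair of boundary lines and keeping only the points that satisfy every inequality leaves:
  (36/5, 0)
  (192/31, 39/31)
  (6, 15/11)
  (0, 21/11)
  (0, 0)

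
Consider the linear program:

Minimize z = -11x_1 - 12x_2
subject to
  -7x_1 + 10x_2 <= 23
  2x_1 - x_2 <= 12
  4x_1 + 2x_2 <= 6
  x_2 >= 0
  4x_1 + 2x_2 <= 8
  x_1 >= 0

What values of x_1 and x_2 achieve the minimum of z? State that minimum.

Extreme points and z = -11x_1 - 12x_2:
  (7/27, 67/27) → z = -881/27
  (0, 23/10) → z = -138/5
  (3/2, 0) → z = -33/2
  (0, 0) → z = 0

At the optimal vertex, -7x_1 + 10x_2 = 23 and 4x_1 + 2x_2 = 6.
Solving simultaneously gives x_1 = 7/27, x_2 = 67/27.

x_1 = 7/27, x_2 = 67/27, minimum z = -881/27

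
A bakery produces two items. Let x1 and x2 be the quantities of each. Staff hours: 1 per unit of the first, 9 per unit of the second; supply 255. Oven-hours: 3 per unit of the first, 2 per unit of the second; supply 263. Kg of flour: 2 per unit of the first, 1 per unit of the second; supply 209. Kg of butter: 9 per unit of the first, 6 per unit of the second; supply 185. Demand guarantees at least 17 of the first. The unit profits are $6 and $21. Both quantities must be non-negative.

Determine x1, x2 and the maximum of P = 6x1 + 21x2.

x1 = 17, x2 = 16/3, maximum P = 214

At the optimal vertex, 9x1 + 6x2 = 185 and x1 = 17.
Solving simultaneously gives x1 = 17, x2 = 16/3.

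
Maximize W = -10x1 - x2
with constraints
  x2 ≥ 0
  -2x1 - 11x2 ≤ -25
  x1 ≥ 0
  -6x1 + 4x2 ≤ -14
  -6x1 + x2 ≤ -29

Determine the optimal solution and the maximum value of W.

x1 = 86/17, x2 = 23/17, maximum W = -883/17

Feasible corners and W = -10x1 - x2:
  (25/2, 0) → W = -125
  (86/17, 23/17) → W = -883/17
  (17/3, 5) → W = -185/3
The feasible region is unbounded (it extends along (2, 3), (1, 0)), but W strictly decreases along every unbounded feasible direction, so there is no improving ray and the maximum is attained at a vertex.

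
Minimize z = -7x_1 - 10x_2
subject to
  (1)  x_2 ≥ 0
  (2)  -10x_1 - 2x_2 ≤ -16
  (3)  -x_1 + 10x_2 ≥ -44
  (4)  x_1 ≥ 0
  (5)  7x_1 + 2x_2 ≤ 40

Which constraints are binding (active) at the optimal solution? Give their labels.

Feasible corners and z = -7x_1 - 10x_2:
  (8/5, 0) → z = -56/5
  (40/7, 0) → z = -40
  (0, 8) → z = -80
  (0, 20) → z = -200

The minimum is at (0, 20). Substituting into each constraint, equality holds for (4) and (5); the remaining constraints have slack.

(4) and (5)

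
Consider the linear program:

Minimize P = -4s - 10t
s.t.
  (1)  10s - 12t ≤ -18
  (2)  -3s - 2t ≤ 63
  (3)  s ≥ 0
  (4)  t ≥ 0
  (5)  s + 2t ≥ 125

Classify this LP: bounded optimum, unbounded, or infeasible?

From the feasible point (183/4, 317/8), moving in the direction (0, 1) keeps every constraint satisfied while P decreases without bound.

unbounded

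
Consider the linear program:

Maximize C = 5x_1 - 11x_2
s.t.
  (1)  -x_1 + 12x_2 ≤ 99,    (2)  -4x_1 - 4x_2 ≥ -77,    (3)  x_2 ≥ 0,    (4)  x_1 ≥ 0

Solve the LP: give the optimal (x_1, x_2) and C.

At the optimal vertex, -4x_1 - 4x_2 = -77 and x_2 = 0.
Solving simultaneously gives x_1 = 77/4, x_2 = 0.

x_1 = 77/4, x_2 = 0, maximum C = 385/4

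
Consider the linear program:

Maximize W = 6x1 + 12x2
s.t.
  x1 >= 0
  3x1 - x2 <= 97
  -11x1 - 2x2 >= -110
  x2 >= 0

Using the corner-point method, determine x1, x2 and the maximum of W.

At the optimal vertex, x1 = 0 and -11x1 - 2x2 = -110.
Solving simultaneously gives x1 = 0, x2 = 55.

x1 = 0, x2 = 55, maximum W = 660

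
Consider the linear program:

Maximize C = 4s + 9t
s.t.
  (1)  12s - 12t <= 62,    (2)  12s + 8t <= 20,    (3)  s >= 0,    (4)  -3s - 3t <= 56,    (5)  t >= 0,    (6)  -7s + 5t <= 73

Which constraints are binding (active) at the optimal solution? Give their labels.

Vertices and C = 4s + 9t:
  (0, 5/2) → C = 45/2
  (5/3, 0) → C = 20/3
  (0, 0) → C = 0

The maximum is at (0, 5/2). Substituting into each constraint, equality holds for (2) and (3); the remaining constraints have slack.

(2) and (3)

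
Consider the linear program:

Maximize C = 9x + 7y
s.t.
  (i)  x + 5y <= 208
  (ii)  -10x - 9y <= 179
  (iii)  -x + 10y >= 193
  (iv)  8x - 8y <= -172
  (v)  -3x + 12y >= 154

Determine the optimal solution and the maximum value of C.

x = 67/4, y = 153/4, maximum C = 837/2

Vertices and C = 9x + 7y:
  (-2767/41, 2259/41) → C = -9090/41
  (67/4, 153/4) → C = 837/2
  (-3527/109, 1751/109) → C = -19486/109
  (-22/9, 343/18) → C = 2005/18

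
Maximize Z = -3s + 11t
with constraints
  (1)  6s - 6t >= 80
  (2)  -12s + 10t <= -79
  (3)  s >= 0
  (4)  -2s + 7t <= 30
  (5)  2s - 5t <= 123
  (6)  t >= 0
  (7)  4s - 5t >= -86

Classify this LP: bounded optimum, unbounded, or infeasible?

bounded optimum

Vertices and Z = -3s + 11t:
  (74/3, 34/3) → Z = 152/3
  (40/3, 0) → Z = -40
  (1011/4, 153/2) → Z = 333/4
  (123/2, 0) → Z = -369/2
The feasible region has finitely many vertices and no improving ray; the maximum is 333/4 at (1011/4, 153/2).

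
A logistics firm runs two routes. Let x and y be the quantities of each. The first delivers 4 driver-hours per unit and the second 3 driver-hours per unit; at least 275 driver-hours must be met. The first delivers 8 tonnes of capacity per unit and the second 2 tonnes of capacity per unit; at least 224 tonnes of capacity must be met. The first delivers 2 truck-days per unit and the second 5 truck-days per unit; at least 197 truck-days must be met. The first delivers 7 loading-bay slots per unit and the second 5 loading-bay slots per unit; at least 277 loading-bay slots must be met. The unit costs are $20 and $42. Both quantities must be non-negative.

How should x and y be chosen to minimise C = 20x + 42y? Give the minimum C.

The feasible region is unbounded (it extends along (0, 1), (1, 0)), but C strictly increases along every unbounded feasible direction, so there is no improving ray and the minimum is attained at a vertex.

At the optimal vertex, 4x + 3y = 275 and 2x + 5y = 197.
Solving simultaneously gives x = 56, y = 17.

x = 56, y = 17, minimum C = 1834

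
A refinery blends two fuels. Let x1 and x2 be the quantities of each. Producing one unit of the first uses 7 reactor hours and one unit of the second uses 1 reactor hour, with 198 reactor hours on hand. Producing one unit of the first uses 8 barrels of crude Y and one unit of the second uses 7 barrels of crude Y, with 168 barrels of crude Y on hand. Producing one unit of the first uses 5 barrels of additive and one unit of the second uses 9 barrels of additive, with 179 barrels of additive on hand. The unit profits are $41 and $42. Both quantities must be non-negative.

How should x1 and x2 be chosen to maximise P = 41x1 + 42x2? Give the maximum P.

x1 = 7, x2 = 16, maximum P = 959

At the optimal vertex, 8x1 + 7x2 = 168 and 5x1 + 9x2 = 179.
Solving simultaneously gives x1 = 7, x2 = 16.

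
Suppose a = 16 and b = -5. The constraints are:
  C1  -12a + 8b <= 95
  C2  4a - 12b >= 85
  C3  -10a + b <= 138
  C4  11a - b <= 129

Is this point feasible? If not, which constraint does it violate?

Constraint C4: 11a - b = 181, which is not ≤ 129. All other constraints are satisfied.

not feasible — violates C4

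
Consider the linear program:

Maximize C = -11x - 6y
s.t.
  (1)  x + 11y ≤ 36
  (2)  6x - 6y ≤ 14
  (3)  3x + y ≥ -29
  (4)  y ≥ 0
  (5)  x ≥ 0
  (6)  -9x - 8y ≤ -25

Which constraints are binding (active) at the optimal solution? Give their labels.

(5) and (6)

Vertices and C = -11x - 6y:
  (185/36, 101/36) → C = -2641/36
  (0, 36/11) → C = -216/11
  (131/51, 4/17) → C = -89/3
  (0, 25/8) → C = -75/4

The maximum is at (0, 25/8). Substituting into each constraint, equality holds for (5) and (6); the remaining constraints have slack.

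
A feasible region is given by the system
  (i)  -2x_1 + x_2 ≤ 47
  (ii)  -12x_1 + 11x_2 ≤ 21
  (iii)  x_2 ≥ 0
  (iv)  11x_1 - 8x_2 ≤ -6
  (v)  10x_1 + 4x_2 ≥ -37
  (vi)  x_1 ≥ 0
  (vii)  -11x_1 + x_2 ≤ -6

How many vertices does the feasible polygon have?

The feasible vertices (each the meet of two boundaries and inside every other half-plane) are:
  (102/25, 159/25)
  (87/109, 303/109)
  (54/77, 12/7)

3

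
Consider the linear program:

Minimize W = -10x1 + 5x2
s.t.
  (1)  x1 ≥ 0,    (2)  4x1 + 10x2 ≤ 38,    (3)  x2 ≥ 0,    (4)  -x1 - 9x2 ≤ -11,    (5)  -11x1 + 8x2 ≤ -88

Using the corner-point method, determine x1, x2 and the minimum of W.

x1 = 116/13, x2 = 3/13, minimum W = -1145/13

Vertices and W = -10x1 + 5x2:
  (116/13, 3/13) → W = -1145/13
  (592/71, 33/71) → W = -5755/71
  (880/107, 33/107) → W = -8635/107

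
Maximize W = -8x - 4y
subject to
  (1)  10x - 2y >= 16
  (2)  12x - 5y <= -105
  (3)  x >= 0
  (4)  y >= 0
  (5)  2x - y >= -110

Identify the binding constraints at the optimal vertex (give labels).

(1) and (2)

Feasible corners and W = -8x - 4y:
  (145/13, 621/13) → W = -3644/13
  (118/3, 566/3) → W = -3208/3
  (445/2, 555) → W = -4000

The maximum is at (145/13, 621/13). Substituting into each constraint, equality holds for (1) and (2); the remaining constraints have slack.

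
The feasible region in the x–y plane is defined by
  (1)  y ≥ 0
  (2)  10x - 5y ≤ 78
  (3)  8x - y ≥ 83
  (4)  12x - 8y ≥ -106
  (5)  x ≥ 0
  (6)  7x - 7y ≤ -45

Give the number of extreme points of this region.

4

The feasible vertices (each the meet of two boundaries and inside every other half-plane) are:
  (577/10, 499/5)
  (771/35, 996/35)
  (385/26, 461/13)
  (626/49, 941/49)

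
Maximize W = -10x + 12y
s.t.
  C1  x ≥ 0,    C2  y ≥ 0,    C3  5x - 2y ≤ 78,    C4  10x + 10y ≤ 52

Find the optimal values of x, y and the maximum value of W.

x = 0, y = 26/5, maximum W = 312/5

Corner points and W = -10x + 12y:
  (0, 0) → W = 0
  (0, 26/5) → W = 312/5
  (26/5, 0) → W = -52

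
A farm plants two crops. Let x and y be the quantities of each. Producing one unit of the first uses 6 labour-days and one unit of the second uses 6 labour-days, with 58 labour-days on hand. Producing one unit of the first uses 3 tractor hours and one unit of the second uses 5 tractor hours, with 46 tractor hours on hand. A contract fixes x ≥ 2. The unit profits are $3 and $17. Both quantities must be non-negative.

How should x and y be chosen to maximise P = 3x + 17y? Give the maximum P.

Vertices and P = 3x + 17y:
  (29/3, 0) → P = 29
  (2, 0) → P = 6
  (2, 23/3) → P = 409/3

x = 2, y = 23/3, maximum P = 409/3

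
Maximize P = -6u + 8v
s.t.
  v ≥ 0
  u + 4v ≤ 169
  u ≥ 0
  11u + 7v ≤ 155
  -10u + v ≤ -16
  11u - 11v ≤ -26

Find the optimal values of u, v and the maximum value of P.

Corner points and P = -6u + 8v:
  (89/27, 458/27) → P = 3130/27
  (1523/198, 181/18) → P = 3395/99
  (202/99, 436/99) → P = 2276/99

At the optimal vertex, 11u + 7v = 155 and -10u + v = -16.
Solving simultaneously gives u = 89/27, v = 458/27.

u = 89/27, v = 458/27, maximum P = 3130/27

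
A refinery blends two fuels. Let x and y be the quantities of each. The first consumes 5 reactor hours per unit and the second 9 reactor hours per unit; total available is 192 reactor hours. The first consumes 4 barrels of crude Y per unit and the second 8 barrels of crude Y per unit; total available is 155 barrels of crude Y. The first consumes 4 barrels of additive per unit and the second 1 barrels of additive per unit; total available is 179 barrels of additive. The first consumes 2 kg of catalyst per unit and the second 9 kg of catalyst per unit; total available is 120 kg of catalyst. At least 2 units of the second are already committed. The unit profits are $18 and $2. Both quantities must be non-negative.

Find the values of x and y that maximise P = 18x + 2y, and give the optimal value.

Vertices and P = 18x + 2y:
  (0, 40/3) → P = 80/3
  (0, 2) → P = 4
  (87/4, 17/2) → P = 817/2
  (139/4, 2) → P = 1259/2

x = 139/4, y = 2, maximum P = 1259/2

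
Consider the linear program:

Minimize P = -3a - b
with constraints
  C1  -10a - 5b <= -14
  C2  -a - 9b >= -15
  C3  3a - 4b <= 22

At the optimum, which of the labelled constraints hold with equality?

Vertices and P = -3a - b:
  (3/5, 8/5) → P = -17/5
  (166/55, -178/55) → P = -64/11
  (258/31, 23/31) → P = -797/31

The minimum is at (258/31, 23/31). Substituting into each constraint, equality holds for C2 and C3; the remaining constraints have slack.

C2 and C3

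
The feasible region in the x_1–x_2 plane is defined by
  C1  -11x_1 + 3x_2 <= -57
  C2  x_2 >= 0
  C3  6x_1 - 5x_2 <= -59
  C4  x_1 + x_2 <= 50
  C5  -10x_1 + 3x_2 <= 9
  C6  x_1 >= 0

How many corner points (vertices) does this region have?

3

Pairwise boundary intersections that survive every other constraint:
  (462/37, 991/37)
  (207/14, 493/14)
  (191/11, 359/11)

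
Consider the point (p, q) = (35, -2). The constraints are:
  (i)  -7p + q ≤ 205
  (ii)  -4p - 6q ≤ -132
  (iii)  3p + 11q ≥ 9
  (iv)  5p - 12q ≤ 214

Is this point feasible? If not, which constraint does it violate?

Constraint (ii): -4p - 6q = -128, which is not ≤ -132. All other constraints are satisfied.

not feasible — violates (ii)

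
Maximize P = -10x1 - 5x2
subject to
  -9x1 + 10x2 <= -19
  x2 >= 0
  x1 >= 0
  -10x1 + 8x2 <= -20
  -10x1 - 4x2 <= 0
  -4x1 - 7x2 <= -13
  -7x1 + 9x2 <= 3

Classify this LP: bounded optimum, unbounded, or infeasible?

Extreme points and P = -10x1 - 5x2:
  (263/103, 41/103) → P = -2835/103
  (201/11, 160/11) → P = -2810/11
  (13/4, 0) → P = -65/2
The feasible region has finitely many vertices and no improving ray; the maximum is -2835/103 at (263/103, 41/103).

bounded optimum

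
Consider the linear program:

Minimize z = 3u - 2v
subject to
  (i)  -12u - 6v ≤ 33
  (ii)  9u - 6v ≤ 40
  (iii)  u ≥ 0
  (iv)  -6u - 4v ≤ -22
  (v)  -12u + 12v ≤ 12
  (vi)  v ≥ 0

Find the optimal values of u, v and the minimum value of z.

At the optimal vertex, -6u - 4v = -22 and -12u + 12v = 12.
Solving simultaneously gives u = 9/5, v = 14/5.

u = 9/5, v = 14/5, minimum z = -1/5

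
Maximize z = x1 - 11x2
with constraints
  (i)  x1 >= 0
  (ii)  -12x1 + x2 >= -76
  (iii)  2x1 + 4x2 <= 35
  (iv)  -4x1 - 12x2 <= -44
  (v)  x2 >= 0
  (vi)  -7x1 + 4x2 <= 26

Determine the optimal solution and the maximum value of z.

Vertices and z = x1 - 11x2:
  (0, 11/3) → z = -121/3
  (0, 13/2) → z = -143/2
  (339/50, 134/25) → z = -2609/50
  (239/37, 56/37) → z = -377/37
  (1, 33/4) → z = -359/4

The binding constraints are -12x1 + x2 = -76 and -4x1 - 12x2 = -44.
Solving simultaneously gives x1 = 239/37, x2 = 56/37.

x1 = 239/37, x2 = 56/37, maximum z = -377/37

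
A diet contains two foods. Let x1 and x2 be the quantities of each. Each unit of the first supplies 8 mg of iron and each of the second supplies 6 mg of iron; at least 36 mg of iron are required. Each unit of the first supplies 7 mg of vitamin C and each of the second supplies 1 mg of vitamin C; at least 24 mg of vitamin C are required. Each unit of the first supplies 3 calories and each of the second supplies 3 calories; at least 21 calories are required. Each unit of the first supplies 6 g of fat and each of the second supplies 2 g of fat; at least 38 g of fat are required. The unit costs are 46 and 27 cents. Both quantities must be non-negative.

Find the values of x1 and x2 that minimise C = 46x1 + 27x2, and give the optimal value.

Vertices and C = 46x1 + 27x2:
  (0, 24) → C = 648
  (7, 0) → C = 322
  (5/4, 61/4) → C = 1877/4
  (6, 1) → C = 303
The feasible region is unbounded (it extends along (0, 1), (1, 0)), but C strictly increases along every unbounded feasible direction, so there is no improving ray and the minimum is attained at a vertex.

The binding constraints are 3x1 + 3x2 = 21 and 6x1 + 2x2 = 38.
Solving simultaneously gives x1 = 6, x2 = 1.

x1 = 6, x2 = 1, minimum C = 303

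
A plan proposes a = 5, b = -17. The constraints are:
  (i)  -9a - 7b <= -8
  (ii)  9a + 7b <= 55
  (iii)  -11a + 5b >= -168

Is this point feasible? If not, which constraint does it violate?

Constraint (i): -9a - 7b = 74, which is not ≤ -8. All other constraints are satisfied.

not feasible — violates (i)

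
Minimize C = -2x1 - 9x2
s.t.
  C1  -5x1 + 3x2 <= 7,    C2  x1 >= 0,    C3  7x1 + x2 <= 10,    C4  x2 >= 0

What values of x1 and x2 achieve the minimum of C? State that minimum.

The optimum lies where -5x1 + 3x2 = 7 and 7x1 + x2 = 10.
Solving simultaneously gives x1 = 23/26, x2 = 99/26.

x1 = 23/26, x2 = 99/26, minimum C = -937/26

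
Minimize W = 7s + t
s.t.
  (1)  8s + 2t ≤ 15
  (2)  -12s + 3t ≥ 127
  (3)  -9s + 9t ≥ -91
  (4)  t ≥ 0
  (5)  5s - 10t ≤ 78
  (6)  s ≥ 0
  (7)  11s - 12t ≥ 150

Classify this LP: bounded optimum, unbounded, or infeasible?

infeasible

The boundaries s = 0 and 11s - 12t = 150 meet at (0, -25/2), but that point violates -12s + 3t ≥ 127. Every candidate vertex is excluded by some other constraint, so the feasible region is empty.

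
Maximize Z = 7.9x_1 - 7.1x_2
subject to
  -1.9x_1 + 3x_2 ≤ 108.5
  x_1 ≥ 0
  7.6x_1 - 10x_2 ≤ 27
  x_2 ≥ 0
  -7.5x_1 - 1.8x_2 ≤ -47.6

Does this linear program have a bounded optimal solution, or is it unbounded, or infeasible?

bounded optimum

Vertices and Z = 7.9x_1 - 7.1x_2:
  (0, 217/6) → Z = -15407/60
  (5830/19, 230.5) → Z = 299251/380
  (0, 238/9) → Z = -8449/45
  (13115/2217, 7963/4434) → Z = 1506797/44340
The feasible region has finitely many vertices and no improving ray; the maximum is 299251/380 at (5830/19, 230.5).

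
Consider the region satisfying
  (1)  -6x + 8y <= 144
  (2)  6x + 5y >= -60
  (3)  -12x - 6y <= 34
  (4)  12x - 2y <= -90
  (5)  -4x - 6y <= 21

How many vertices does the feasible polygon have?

3

Intersecting each pair of boundary lines and keeping only the points that satisfy every inequality leaves:
  (-284/33, 127/11)
  (-36/7, 99/7)
  (-19/3, 7)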